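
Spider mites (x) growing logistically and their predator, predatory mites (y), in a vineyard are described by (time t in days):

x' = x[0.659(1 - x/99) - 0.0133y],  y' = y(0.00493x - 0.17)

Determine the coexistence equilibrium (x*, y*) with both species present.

From dy/dt = 0 with y > 0: 0.00493x* = 0.17, so x* = 34.5.
Substitute into dx/dt = 0: 0.659(1 - 34.5/99) = 0.0133y*.
The bracket is 0.652, giving y* = 0.429/0.0133 = 32.3.

x* ≈ 34.5, y* ≈ 32.3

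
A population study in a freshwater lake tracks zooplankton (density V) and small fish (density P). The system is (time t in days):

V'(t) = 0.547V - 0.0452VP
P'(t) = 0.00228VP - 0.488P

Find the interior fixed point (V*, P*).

V* ≈ 214, P* ≈ 12.1

Set dP/dt = 0 with P > 0: 0.00228V - 0.488 = 0, so V* = 0.488/0.00228 = 214.
Set dV/dt = 0 with V > 0: 0.547 - 0.0452P = 0, so P* = 0.547/0.0452 = 12.1.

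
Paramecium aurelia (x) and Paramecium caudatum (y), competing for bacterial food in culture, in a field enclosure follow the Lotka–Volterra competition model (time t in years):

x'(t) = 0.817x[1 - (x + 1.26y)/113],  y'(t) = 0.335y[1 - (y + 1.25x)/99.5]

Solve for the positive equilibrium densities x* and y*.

Setting both brackets to zero gives the nullclines x + 1.26y = 113 and 1.25x + y = 99.5.
Substituting y = 99.5 - 1.25x into the first: x(1 - 1.26·1.25) = 113 - 1.26·99.5.
So x* = -12.4/-0.575 = 21.5, and then y* = 99.5 - 1.25·21.5 = 72.6.

x* ≈ 21.5, y* ≈ 72.6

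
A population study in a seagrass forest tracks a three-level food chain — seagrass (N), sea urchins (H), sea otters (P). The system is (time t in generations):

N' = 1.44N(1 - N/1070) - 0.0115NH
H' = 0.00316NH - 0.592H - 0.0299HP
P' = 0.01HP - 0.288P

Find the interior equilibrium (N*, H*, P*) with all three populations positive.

N* ≈ 824, H* ≈ 28.8, P* ≈ 67.3

From dP/dt = 0: 0.01H* = 0.288, so H* = 28.8.
From dN/dt = 0: 1.44(1 - N*/1070) = 0.0115·28.8, giving N* = 1070·(1 - 0.23) = 824.
From dH/dt = 0: 0.00316·824 - 0.592 = 0.0299P*, so P* = 2.01/0.0299 = 67.3.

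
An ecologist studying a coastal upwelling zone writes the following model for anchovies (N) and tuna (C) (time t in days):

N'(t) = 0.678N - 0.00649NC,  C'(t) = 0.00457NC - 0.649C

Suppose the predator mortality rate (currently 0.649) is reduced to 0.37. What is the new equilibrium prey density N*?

At the interior fixed point, setting dC/dt = 0 with C > 0 fixes N* = (predator death rate)/(NC coefficient) — independent of the other coefficients.
With the change, N* = 0.37/0.00457 = 81; it falls from 142.

N* ≈ 81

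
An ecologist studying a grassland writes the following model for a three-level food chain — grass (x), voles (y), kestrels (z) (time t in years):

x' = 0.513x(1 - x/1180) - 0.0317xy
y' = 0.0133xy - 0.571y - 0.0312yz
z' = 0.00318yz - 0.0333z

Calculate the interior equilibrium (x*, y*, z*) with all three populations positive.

From dz/dt = 0: 0.00318y* = 0.0333, so y* = 10.5.
From dx/dt = 0: 0.513(1 - x*/1180) = 0.0317·10.5, giving x* = 1180·(1 - 0.647) = 416.
From dy/dt = 0: 0.0133·416 - 0.571 = 0.0312z*, so z* = 4.97/0.0312 = 159.

x* ≈ 416, y* ≈ 10.5, z* ≈ 159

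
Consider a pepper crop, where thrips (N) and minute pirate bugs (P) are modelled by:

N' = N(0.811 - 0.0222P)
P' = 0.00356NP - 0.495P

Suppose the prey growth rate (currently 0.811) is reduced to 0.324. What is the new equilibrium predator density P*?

At the interior fixed point, setting dN/dt = 0 with N > 0 fixes P* = (prey growth rate)/(NP coefficient) — independent of the other coefficients.
With the change, P* = 0.324/0.0222 = 14.6; it falls from 36.5.

P* ≈ 14.6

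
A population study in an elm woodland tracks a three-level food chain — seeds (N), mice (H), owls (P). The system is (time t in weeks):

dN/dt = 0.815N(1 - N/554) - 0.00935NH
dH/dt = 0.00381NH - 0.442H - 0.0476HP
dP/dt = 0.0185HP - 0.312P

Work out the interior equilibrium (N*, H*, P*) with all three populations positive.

From dP/dt = 0: 0.0185H* = 0.312, so H* = 16.9.
From dN/dt = 0: 0.815(1 - N*/554) = 0.00935·16.9, giving N* = 554·(1 - 0.193) = 447.
From dH/dt = 0: 0.00381·447 - 0.442 = 0.0476P*, so P* = 1.26/0.0476 = 26.5.

N* ≈ 447, H* ≈ 16.9, P* ≈ 26.5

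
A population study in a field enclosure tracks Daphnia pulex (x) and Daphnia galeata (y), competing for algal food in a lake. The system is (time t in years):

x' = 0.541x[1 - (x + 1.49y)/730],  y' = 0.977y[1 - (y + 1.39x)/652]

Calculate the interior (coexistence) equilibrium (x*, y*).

Setting both brackets to zero gives the nullclines x + 1.49y = 730 and 1.39x + y = 652.
Substituting y = 652 - 1.39x into the first: x(1 - 1.49·1.39) = 730 - 1.49·652.
So x* = -241/-1.07 = 225, and then y* = 652 - 1.39·225 = 339.

x* ≈ 225, y* ≈ 339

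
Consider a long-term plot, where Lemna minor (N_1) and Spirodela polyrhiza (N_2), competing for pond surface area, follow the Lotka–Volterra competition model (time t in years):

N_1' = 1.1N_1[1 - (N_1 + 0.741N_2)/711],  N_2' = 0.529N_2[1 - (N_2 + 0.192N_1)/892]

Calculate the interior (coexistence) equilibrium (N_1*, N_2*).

Setting both brackets to zero gives the nullclines N_1 + 0.741N_2 = 711 and 0.192N_1 + N_2 = 892.
Substituting N_2 = 892 - 0.192N_1 into the first: N_1(1 - 0.741·0.192) = 711 - 0.741·892.
So N_1* = 50/0.858 = 58.3, and then N_2* = 892 - 0.192·58.3 = 881.

N_1* ≈ 58.3, N_2* ≈ 881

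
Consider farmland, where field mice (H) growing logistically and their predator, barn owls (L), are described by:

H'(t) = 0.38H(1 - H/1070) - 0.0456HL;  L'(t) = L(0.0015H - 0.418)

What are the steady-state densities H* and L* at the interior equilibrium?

H* ≈ 279, L* ≈ 6.16

From dL/dt = 0 with L > 0: 0.0015H* = 0.418, so H* = 279.
Substitute into dH/dt = 0: 0.38(1 - 279/1070) = 0.0456L*.
The bracket is 0.74, giving L* = 0.281/0.0456 = 6.16.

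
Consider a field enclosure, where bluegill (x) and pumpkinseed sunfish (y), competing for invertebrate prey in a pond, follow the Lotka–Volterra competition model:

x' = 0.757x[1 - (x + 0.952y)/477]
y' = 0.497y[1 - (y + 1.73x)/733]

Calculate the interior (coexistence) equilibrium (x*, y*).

x* ≈ 341, y* ≈ 143

Setting both brackets to zero gives the nullclines x + 0.952y = 477 and 1.73x + y = 733.
Substituting y = 733 - 1.73x into the first: x(1 - 0.952·1.73) = 477 - 0.952·733.
So x* = -221/-0.647 = 341, and then y* = 733 - 1.73·341 = 143.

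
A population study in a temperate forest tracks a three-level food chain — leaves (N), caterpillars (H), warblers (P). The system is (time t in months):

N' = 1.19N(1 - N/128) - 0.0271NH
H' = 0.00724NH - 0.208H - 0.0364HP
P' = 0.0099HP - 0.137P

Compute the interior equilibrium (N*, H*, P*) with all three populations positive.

From dP/dt = 0: 0.0099H* = 0.137, so H* = 13.8.
From dN/dt = 0: 1.19(1 - N*/128) = 0.0271·13.8, giving N* = 128·(1 - 0.315) = 87.7.
From dH/dt = 0: 0.00724·87.7 - 0.208 = 0.0364P*, so P* = 0.427/0.0364 = 11.7.

N* ≈ 87.7, H* ≈ 13.8, P* ≈ 11.7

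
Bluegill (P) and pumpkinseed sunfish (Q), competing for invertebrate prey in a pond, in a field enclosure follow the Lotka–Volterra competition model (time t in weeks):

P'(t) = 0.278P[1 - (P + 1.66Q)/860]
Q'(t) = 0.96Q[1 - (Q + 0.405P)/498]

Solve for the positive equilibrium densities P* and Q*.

Setting both brackets to zero gives the nullclines P + 1.66Q = 860 and 0.405P + Q = 498.
Substituting Q = 498 - 0.405P into the first: P(1 - 1.66·0.405) = 860 - 1.66·498.
So P* = 33.3/0.328 = 102, and then Q* = 498 - 0.405·102 = 457.

P* ≈ 102, Q* ≈ 457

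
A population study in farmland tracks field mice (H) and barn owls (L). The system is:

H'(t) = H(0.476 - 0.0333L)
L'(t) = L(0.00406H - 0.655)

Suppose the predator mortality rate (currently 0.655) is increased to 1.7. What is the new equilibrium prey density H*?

At the interior fixed point, setting dL/dt = 0 with L > 0 fixes H* = (predator death rate)/(HL coefficient) — independent of the other coefficients.
With the change, H* = 1.7/0.00406 = 419; it rises from 161.

H* ≈ 419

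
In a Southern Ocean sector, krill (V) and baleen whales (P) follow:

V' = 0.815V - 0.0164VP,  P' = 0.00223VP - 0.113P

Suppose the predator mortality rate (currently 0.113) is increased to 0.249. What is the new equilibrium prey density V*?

V* ≈ 112

At the interior fixed point, setting dP/dt = 0 with P > 0 fixes V* = (predator death rate)/(VP coefficient) — independent of the other coefficients.
With the change, V* = 0.249/0.00223 = 112; it rises from 50.7.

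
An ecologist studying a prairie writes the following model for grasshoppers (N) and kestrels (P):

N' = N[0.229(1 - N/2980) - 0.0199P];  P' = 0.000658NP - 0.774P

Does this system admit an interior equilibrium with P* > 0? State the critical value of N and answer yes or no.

Threshold N = 1180; K > 1180, so yes, the predator persists.

The predator equation gives dP/dt > 0 only when N > 0.774/0.000658 = 1180.
Without the predator, N → K = 2980. Since 2980 > 1180, the predator can invade and persist.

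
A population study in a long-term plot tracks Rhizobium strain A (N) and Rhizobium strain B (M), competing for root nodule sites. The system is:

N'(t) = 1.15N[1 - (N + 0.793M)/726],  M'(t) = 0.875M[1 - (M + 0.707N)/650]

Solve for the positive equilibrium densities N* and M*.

N* ≈ 479, M* ≈ 311

Setting both brackets to zero gives the nullclines N + 0.793M = 726 and 0.707N + M = 650.
Substituting M = 650 - 0.707N into the first: N(1 - 0.793·0.707) = 726 - 0.793·650.
So N* = 211/0.439 = 479, and then M* = 650 - 0.707·479 = 311.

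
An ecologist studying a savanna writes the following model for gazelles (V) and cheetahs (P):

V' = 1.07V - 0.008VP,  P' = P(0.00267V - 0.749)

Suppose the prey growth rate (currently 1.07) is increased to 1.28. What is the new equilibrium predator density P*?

At the interior fixed point, setting dV/dt = 0 with V > 0 fixes P* = (prey growth rate)/(VP coefficient) — independent of the other coefficients.
With the change, P* = 1.28/0.008 = 160; it rises from 134.

P* ≈ 160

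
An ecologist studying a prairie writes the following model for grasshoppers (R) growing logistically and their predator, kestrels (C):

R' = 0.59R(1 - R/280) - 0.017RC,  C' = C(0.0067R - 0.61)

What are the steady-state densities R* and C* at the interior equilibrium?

R* ≈ 91, C* ≈ 23.4

From dC/dt = 0 with C > 0: 0.0067R* = 0.61, so R* = 91.
Substitute into dR/dt = 0: 0.59(1 - 91/280) = 0.017C*.
The bracket is 0.675, giving C* = 0.398/0.017 = 23.4.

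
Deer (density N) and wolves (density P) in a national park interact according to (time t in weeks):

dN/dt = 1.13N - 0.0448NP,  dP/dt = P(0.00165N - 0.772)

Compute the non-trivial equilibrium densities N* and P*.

Set dP/dt = 0 with P > 0: 0.00165N - 0.772 = 0, so N* = 0.772/0.00165 = 468.
Set dN/dt = 0 with N > 0: 1.13 - 0.0448P = 0, so P* = 1.13/0.0448 = 25.2.

N* ≈ 468, P* ≈ 25.2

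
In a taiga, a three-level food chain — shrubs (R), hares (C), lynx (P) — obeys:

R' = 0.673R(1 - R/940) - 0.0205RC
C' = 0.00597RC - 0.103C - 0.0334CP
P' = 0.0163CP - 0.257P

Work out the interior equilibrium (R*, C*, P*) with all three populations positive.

From dP/dt = 0: 0.0163C* = 0.257, so C* = 15.8.
From dR/dt = 0: 0.673(1 - R*/940) = 0.0205·15.8, giving R* = 940·(1 - 0.48) = 489.
From dC/dt = 0: 0.00597·489 - 0.103 = 0.0334P*, so P* = 2.81/0.0334 = 84.2.

R* ≈ 489, C* ≈ 15.8, P* ≈ 84.2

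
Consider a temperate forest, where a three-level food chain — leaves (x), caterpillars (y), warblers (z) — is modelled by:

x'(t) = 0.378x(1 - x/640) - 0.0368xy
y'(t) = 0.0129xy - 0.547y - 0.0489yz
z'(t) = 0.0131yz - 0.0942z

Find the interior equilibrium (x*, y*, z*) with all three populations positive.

x* ≈ 192, y* ≈ 7.19, z* ≈ 39.5

From dz/dt = 0: 0.0131y* = 0.0942, so y* = 7.19.
From dx/dt = 0: 0.378(1 - x*/640) = 0.0368·7.19, giving x* = 640·(1 - 0.7) = 192.
From dy/dt = 0: 0.0129·192 - 0.547 = 0.0489z*, so z* = 1.93/0.0489 = 39.5.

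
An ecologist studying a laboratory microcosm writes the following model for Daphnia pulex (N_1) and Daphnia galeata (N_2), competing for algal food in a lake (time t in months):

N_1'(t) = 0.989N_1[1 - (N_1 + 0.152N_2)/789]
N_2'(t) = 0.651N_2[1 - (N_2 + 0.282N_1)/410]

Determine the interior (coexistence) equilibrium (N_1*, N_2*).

N_1* ≈ 759, N_2* ≈ 196

Setting both brackets to zero gives the nullclines N_1 + 0.152N_2 = 789 and 0.282N_1 + N_2 = 410.
Substituting N_2 = 410 - 0.282N_1 into the first: N_1(1 - 0.152·0.282) = 789 - 0.152·410.
So N_1* = 727/0.957 = 759, and then N_2* = 410 - 0.282·759 = 196.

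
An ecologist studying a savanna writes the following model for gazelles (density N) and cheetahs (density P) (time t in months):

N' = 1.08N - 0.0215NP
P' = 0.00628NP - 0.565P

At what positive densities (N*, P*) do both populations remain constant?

N* ≈ 90, P* ≈ 50.2

Set dP/dt = 0 with P > 0: 0.00628N - 0.565 = 0, so N* = 0.565/0.00628 = 90.
Set dN/dt = 0 with N > 0: 1.08 - 0.0215P = 0, so P* = 1.08/0.0215 = 50.2.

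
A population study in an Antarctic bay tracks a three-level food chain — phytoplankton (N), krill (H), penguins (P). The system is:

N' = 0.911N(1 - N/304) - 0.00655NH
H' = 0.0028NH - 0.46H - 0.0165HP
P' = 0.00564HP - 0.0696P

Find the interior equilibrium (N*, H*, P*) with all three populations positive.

From dP/dt = 0: 0.00564H* = 0.0696, so H* = 12.3.
From dN/dt = 0: 0.911(1 - N*/304) = 0.00655·12.3, giving N* = 304·(1 - 0.0887) = 277.
From dH/dt = 0: 0.0028·277 - 0.46 = 0.0165P*, so P* = 0.316/0.0165 = 19.1.

N* ≈ 277, H* ≈ 12.3, P* ≈ 19.1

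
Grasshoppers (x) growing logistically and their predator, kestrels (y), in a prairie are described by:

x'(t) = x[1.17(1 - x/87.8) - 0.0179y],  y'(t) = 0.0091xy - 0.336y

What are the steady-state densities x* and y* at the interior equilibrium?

x* ≈ 36.9, y* ≈ 37.9

From dy/dt = 0 with y > 0: 0.0091x* = 0.336, so x* = 36.9.
Substitute into dx/dt = 0: 1.17(1 - 36.9/87.8) = 0.0179y*.
The bracket is 0.579, giving y* = 0.678/0.0179 = 37.9.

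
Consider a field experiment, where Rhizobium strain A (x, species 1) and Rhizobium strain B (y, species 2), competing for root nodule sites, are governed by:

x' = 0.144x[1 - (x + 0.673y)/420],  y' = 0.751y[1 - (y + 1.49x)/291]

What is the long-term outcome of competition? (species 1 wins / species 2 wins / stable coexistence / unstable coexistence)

species 1 excludes species 2

Compare the nullcline intercepts: K1/α12 = 420/0.673 = 624 > K2 = 291; K2/α21 = 291/1.49 = 195 < K1 = 420.
Since the inequalities point opposite ways, species 1 can invade but species 2 cannot.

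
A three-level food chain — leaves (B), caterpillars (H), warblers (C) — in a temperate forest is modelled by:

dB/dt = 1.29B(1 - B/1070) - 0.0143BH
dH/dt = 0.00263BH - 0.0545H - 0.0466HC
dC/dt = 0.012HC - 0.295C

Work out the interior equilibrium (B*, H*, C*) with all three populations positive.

From dC/dt = 0: 0.012H* = 0.295, so H* = 24.6.
From dB/dt = 0: 1.29(1 - B*/1070) = 0.0143·24.6, giving B* = 1070·(1 - 0.273) = 778.
From dH/dt = 0: 0.00263·778 - 0.0545 = 0.0466C*, so C* = 1.99/0.0466 = 42.8.

B* ≈ 778, H* ≈ 24.6, C* ≈ 42.8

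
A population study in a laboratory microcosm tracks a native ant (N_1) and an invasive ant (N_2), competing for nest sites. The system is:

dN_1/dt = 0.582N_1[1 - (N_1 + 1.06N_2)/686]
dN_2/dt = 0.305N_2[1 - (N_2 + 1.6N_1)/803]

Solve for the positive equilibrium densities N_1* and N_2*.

Setting both brackets to zero gives the nullclines N_1 + 1.06N_2 = 686 and 1.6N_1 + N_2 = 803.
Substituting N_2 = 803 - 1.6N_1 into the first: N_1(1 - 1.06·1.6) = 686 - 1.06·803.
So N_1* = -165/-0.696 = 237, and then N_2* = 803 - 1.6·237 = 423.

N_1* ≈ 237, N_2* ≈ 423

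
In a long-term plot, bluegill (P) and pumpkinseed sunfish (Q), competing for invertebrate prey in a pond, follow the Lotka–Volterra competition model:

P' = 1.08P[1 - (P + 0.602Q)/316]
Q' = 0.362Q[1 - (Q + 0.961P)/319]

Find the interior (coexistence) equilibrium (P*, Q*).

P* ≈ 294, Q* ≈ 36.4

Setting both brackets to zero gives the nullclines P + 0.602Q = 316 and 0.961P + Q = 319.
Substituting Q = 319 - 0.961P into the first: P(1 - 0.602·0.961) = 316 - 0.602·319.
So P* = 124/0.421 = 294, and then Q* = 319 - 0.961·294 = 36.4.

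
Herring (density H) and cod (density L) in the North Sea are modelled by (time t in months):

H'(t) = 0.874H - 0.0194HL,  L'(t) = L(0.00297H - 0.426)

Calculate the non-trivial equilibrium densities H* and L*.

Set dL/dt = 0 with L > 0: 0.00297H - 0.426 = 0, so H* = 0.426/0.00297 = 143.
Set dH/dt = 0 with H > 0: 0.874 - 0.0194L = 0, so L* = 0.874/0.0194 = 45.1.

H* ≈ 143, L* ≈ 45.1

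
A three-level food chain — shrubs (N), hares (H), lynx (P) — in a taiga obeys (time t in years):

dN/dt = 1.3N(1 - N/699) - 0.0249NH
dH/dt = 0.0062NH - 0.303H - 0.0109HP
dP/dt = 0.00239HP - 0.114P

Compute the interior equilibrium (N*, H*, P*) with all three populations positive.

N* ≈ 60.4, H* ≈ 47.7, P* ≈ 6.55

From dP/dt = 0: 0.00239H* = 0.114, so H* = 47.7.
From dN/dt = 0: 1.3(1 - N*/699) = 0.0249·47.7, giving N* = 699·(1 - 0.914) = 60.4.
From dH/dt = 0: 0.0062·60.4 - 0.303 = 0.0109P*, so P* = 0.0714/0.0109 = 6.55.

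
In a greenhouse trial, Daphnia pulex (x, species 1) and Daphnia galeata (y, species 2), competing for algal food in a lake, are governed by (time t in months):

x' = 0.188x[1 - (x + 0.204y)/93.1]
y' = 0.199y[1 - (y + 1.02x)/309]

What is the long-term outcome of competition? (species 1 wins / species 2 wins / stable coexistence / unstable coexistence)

Compare the nullcline intercepts: K1/α12 = 93.1/0.204 = 456 > K2 = 309; K2/α21 = 309/1.02 = 303 > K1 = 93.1.
Since both inequalities hold, each species can invade when rare, so the interior equilibrium is stable.

stable coexistence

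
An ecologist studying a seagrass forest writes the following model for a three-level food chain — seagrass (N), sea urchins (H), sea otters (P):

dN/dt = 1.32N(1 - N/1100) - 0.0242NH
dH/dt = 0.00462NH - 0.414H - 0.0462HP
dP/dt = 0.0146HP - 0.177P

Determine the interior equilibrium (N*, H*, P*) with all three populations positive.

From dP/dt = 0: 0.0146H* = 0.177, so H* = 12.1.
From dN/dt = 0: 1.32(1 - N*/1100) = 0.0242·12.1, giving N* = 1100·(1 - 0.222) = 856.
From dH/dt = 0: 0.00462·856 - 0.414 = 0.0462P*, so P* = 3.54/0.0462 = 76.6.

N* ≈ 856, H* ≈ 12.1, P* ≈ 76.6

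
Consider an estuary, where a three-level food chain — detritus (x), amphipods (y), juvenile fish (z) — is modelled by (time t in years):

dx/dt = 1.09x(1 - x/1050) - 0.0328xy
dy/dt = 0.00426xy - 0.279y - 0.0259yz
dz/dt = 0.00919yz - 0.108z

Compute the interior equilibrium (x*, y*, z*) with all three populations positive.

From dz/dt = 0: 0.00919y* = 0.108, so y* = 11.8.
From dx/dt = 0: 1.09(1 - x*/1050) = 0.0328·11.8, giving x* = 1050·(1 - 0.354) = 679.
From dy/dt = 0: 0.00426·679 - 0.279 = 0.0259z*, so z* = 2.61/0.0259 = 101.

x* ≈ 679, y* ≈ 11.8, z* ≈ 101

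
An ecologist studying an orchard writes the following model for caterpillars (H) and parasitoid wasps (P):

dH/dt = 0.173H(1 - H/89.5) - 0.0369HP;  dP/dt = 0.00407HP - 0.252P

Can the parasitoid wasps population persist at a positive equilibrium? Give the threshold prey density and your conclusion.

The predator equation gives dP/dt > 0 only when H > 0.252/0.00407 = 61.9.
Without the predator, H → K = 89.5. Since 89.5 > 61.9, the predator can invade and persist.

Threshold H = 61.9; K > 61.9, so yes, the predator persists.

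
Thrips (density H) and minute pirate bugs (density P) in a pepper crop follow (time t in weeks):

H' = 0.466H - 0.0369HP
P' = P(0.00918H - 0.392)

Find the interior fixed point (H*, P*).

Set dP/dt = 0 with P > 0: 0.00918H - 0.392 = 0, so H* = 0.392/0.00918 = 42.7.
Set dH/dt = 0 with H > 0: 0.466 - 0.0369P = 0, so P* = 0.466/0.0369 = 12.6.

H* ≈ 42.7, P* ≈ 12.6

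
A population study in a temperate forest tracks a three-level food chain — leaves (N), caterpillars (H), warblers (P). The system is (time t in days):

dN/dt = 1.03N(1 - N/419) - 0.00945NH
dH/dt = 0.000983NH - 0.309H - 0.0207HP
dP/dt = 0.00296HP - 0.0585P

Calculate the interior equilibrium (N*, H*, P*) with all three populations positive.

N* ≈ 343, H* ≈ 19.8, P* ≈ 1.36

From dP/dt = 0: 0.00296H* = 0.0585, so H* = 19.8.
From dN/dt = 0: 1.03(1 - N*/419) = 0.00945·19.8, giving N* = 419·(1 - 0.181) = 343.
From dH/dt = 0: 0.000983·343 - 0.309 = 0.0207P*, so P* = 0.0282/0.0207 = 1.36.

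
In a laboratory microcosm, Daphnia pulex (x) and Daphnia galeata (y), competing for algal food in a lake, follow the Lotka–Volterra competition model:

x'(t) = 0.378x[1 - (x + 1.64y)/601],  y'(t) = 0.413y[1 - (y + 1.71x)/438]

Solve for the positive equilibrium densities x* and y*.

Setting both brackets to zero gives the nullclines x + 1.64y = 601 and 1.71x + y = 438.
Substituting y = 438 - 1.71x into the first: x(1 - 1.64·1.71) = 601 - 1.64·438.
So x* = -117/-1.8 = 65, and then y* = 438 - 1.71·65 = 327.

x* ≈ 65, y* ≈ 327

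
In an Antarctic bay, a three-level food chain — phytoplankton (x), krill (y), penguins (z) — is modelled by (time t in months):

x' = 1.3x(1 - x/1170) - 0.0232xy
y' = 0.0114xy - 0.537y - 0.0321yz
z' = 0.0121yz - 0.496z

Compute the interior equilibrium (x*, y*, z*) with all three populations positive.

From dz/dt = 0: 0.0121y* = 0.496, so y* = 41.
From dx/dt = 0: 1.3(1 - x*/1170) = 0.0232·41, giving x* = 1170·(1 - 0.732) = 314.
From dy/dt = 0: 0.0114·314 - 0.537 = 0.0321z*, so z* = 3.04/0.0321 = 94.8.

x* ≈ 314, y* ≈ 41, z* ≈ 94.8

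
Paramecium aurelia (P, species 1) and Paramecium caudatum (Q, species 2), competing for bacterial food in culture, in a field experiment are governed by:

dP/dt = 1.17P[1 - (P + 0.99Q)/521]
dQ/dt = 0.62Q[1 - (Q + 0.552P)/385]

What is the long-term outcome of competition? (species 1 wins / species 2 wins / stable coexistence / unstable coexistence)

Compare the nullcline intercepts: K1/α12 = 521/0.99 = 526 > K2 = 385; K2/α21 = 385/0.552 = 697 > K1 = 521.
Since both inequalities hold, each species can invade when rare, so the interior equilibrium is stable.

stable coexistence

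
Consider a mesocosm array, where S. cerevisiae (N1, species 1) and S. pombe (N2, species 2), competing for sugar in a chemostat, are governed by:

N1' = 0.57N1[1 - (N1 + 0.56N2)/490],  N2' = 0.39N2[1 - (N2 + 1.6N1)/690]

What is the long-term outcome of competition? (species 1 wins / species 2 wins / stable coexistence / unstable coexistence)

species 1 excludes species 2

Compare the nullcline intercepts: K1/α12 = 490/0.56 = 875 > K2 = 690; K2/α21 = 690/1.6 = 431 < K1 = 490.
Since the inequalities point opposite ways, species 1 can invade but species 2 cannot.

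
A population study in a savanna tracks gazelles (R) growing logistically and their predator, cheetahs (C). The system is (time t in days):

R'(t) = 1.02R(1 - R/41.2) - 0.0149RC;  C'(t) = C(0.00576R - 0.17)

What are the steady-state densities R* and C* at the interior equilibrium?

From dC/dt = 0 with C > 0: 0.00576R* = 0.17, so R* = 29.5.
Substitute into dR/dt = 0: 1.02(1 - 29.5/41.2) = 0.0149C*.
The bracket is 0.284, giving C* = 0.289/0.0149 = 19.4.

R* ≈ 29.5, C* ≈ 19.4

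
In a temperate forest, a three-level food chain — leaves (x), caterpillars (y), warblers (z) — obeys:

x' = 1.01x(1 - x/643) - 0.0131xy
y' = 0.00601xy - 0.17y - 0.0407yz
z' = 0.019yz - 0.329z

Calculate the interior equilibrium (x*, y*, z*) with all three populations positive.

x* ≈ 499, y* ≈ 17.3, z* ≈ 69.4

From dz/dt = 0: 0.019y* = 0.329, so y* = 17.3.
From dx/dt = 0: 1.01(1 - x*/643) = 0.0131·17.3, giving x* = 643·(1 - 0.225) = 499.
From dy/dt = 0: 0.00601·499 - 0.17 = 0.0407z*, so z* = 2.83/0.0407 = 69.4.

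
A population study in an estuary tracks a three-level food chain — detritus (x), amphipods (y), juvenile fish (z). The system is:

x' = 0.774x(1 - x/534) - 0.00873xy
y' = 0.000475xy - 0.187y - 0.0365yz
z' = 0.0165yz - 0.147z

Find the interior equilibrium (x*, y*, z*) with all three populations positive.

From dz/dt = 0: 0.0165y* = 0.147, so y* = 8.91.
From dx/dt = 0: 0.774(1 - x*/534) = 0.00873·8.91, giving x* = 534·(1 - 0.1) = 480.
From dy/dt = 0: 0.000475·480 - 0.187 = 0.0365z*, so z* = 0.0412/0.0365 = 1.13.

x* ≈ 480, y* ≈ 8.91, z* ≈ 1.13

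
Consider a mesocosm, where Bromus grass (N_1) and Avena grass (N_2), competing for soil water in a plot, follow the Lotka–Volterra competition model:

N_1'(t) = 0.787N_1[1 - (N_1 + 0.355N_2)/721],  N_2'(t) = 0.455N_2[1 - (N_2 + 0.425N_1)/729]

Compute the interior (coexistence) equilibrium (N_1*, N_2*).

Setting both brackets to zero gives the nullclines N_1 + 0.355N_2 = 721 and 0.425N_1 + N_2 = 729.
Substituting N_2 = 729 - 0.425N_1 into the first: N_1(1 - 0.355·0.425) = 721 - 0.355·729.
So N_1* = 462/0.849 = 544, and then N_2* = 729 - 0.425·544 = 498.

N_1* ≈ 544, N_2* ≈ 498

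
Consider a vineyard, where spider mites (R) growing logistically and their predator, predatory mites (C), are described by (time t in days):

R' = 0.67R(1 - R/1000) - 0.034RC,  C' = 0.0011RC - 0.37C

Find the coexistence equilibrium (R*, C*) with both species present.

From dC/dt = 0 with C > 0: 0.0011R* = 0.37, so R* = 336.
Substitute into dR/dt = 0: 0.67(1 - 336/1000) = 0.034C*.
The bracket is 0.664, giving C* = 0.445/0.034 = 13.1.

R* ≈ 336, C* ≈ 13.1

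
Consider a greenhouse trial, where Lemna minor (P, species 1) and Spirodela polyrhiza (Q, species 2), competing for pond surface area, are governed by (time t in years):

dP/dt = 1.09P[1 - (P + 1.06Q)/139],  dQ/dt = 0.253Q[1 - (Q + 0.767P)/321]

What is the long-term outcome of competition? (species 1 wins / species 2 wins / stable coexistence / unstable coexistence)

Compare the nullcline intercepts: K1/α12 = 139/1.06 = 131 < K2 = 321; K2/α21 = 321/0.767 = 419 > K1 = 139.
Since the inequalities point opposite ways, species 2 can invade but species 1 cannot.

species 2 excludes species 1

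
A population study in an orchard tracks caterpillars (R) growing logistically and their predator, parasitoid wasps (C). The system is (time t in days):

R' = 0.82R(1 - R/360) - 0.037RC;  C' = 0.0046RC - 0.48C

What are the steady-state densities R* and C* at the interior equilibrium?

From dC/dt = 0 with C > 0: 0.0046R* = 0.48, so R* = 104.
Substitute into dR/dt = 0: 0.82(1 - 104/360) = 0.037C*.
The bracket is 0.71, giving C* = 0.582/0.037 = 15.7.

R* ≈ 104, C* ≈ 15.7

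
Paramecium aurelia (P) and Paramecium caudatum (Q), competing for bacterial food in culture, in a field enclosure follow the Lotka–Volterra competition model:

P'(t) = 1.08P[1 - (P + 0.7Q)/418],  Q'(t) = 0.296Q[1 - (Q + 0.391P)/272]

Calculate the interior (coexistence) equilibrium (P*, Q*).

P* ≈ 313, Q* ≈ 149

Setting both brackets to zero gives the nullclines P + 0.7Q = 418 and 0.391P + Q = 272.
Substituting Q = 272 - 0.391P into the first: P(1 - 0.7·0.391) = 418 - 0.7·272.
So P* = 228/0.726 = 313, and then Q* = 272 - 0.391·313 = 149.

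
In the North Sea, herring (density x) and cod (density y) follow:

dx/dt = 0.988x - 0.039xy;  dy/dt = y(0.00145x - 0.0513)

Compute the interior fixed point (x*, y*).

x* ≈ 35.4, y* ≈ 25.3

Set dy/dt = 0 with y > 0: 0.00145x - 0.0513 = 0, so x* = 0.0513/0.00145 = 35.4.
Set dx/dt = 0 with x > 0: 0.988 - 0.039y = 0, so y* = 0.988/0.039 = 25.3.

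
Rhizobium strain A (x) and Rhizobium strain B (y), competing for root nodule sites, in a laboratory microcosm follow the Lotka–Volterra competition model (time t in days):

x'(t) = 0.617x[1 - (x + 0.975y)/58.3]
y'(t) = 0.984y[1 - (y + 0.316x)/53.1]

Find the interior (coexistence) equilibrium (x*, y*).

x* ≈ 9.43, y* ≈ 50.1

Setting both brackets to zero gives the nullclines x + 0.975y = 58.3 and 0.316x + y = 53.1.
Substituting y = 53.1 - 0.316x into the first: x(1 - 0.975·0.316) = 58.3 - 0.975·53.1.
So x* = 6.53/0.692 = 9.43, and then y* = 53.1 - 0.316·9.43 = 50.1.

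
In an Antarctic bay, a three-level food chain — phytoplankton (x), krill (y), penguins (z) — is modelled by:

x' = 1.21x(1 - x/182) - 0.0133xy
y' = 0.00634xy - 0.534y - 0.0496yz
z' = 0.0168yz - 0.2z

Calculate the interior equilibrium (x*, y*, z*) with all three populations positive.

x* ≈ 158, y* ≈ 11.9, z* ≈ 9.45

From dz/dt = 0: 0.0168y* = 0.2, so y* = 11.9.
From dx/dt = 0: 1.21(1 - x*/182) = 0.0133·11.9, giving x* = 182·(1 - 0.131) = 158.
From dy/dt = 0: 0.00634·158 - 0.534 = 0.0496z*, so z* = 0.469/0.0496 = 9.45.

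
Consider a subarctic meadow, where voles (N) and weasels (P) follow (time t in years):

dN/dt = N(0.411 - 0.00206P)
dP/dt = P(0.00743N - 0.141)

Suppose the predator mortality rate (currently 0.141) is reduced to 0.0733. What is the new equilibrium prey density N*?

N* ≈ 9.87

At the interior fixed point, setting dP/dt = 0 with P > 0 fixes N* = (predator death rate)/(NP coefficient) — independent of the other coefficients.
With the change, N* = 0.0733/0.00743 = 9.87; it falls from 19.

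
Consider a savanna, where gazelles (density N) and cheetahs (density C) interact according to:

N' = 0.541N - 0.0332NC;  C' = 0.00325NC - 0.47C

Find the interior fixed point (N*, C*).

N* ≈ 145, C* ≈ 16.3

Set dC/dt = 0 with C > 0: 0.00325N - 0.47 = 0, so N* = 0.47/0.00325 = 145.
Set dN/dt = 0 with N > 0: 0.541 - 0.0332C = 0, so C* = 0.541/0.0332 = 16.3.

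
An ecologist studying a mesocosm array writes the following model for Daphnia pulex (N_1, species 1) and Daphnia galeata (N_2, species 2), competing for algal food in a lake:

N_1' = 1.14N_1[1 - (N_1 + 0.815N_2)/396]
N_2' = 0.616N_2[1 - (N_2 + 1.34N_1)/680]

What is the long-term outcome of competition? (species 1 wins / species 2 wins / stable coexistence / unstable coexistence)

Compare the nullcline intercepts: K1/α12 = 396/0.815 = 486 < K2 = 680; K2/α21 = 680/1.34 = 507 > K1 = 396.
Since the inequalities point opposite ways, species 2 can invade but species 1 cannot.

species 2 excludes species 1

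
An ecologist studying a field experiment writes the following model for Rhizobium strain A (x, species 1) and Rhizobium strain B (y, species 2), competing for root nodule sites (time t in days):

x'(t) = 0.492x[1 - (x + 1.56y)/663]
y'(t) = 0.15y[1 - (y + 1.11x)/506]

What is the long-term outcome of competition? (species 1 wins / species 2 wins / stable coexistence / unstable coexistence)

unstable coexistence (outcome depends on initial conditions)

Compare the nullcline intercepts: K1/α12 = 663/1.56 = 425 < K2 = 506; K2/α21 = 506/1.11 = 456 < K1 = 663.
Since both are reversed, neither can invade when rare; the interior point is a saddle.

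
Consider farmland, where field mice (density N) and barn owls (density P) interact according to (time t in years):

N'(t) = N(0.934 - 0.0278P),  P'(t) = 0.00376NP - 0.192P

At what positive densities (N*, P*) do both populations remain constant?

Set dP/dt = 0 with P > 0: 0.00376N - 0.192 = 0, so N* = 0.192/0.00376 = 51.1.
Set dN/dt = 0 with N > 0: 0.934 - 0.0278P = 0, so P* = 0.934/0.0278 = 33.6.

N* ≈ 51.1, P* ≈ 33.6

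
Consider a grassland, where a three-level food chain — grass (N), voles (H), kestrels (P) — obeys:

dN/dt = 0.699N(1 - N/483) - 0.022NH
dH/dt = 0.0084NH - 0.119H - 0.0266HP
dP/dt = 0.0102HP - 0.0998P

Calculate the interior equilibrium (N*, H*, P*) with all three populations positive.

From dP/dt = 0: 0.0102H* = 0.0998, so H* = 9.78.
From dN/dt = 0: 0.699(1 - N*/483) = 0.022·9.78, giving N* = 483·(1 - 0.308) = 334.
From dH/dt = 0: 0.0084·334 - 0.119 = 0.0266P*, so P* = 2.69/0.0266 = 101.

N* ≈ 334, H* ≈ 9.78, P* ≈ 101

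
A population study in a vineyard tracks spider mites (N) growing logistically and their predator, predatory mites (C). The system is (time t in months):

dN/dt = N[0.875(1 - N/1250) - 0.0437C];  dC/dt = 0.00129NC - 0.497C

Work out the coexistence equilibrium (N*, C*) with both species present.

From dC/dt = 0 with C > 0: 0.00129N* = 0.497, so N* = 385.
Substitute into dN/dt = 0: 0.875(1 - 385/1250) = 0.0437C*.
The bracket is 0.692, giving C* = 0.605/0.0437 = 13.9.

N* ≈ 385, C* ≈ 13.9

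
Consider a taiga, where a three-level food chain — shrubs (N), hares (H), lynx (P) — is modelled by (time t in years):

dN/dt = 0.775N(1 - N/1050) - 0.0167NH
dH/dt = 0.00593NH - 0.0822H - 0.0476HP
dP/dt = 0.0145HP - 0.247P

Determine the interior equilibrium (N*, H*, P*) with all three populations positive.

N* ≈ 665, H* ≈ 17, P* ≈ 81.1

From dP/dt = 0: 0.0145H* = 0.247, so H* = 17.
From dN/dt = 0: 0.775(1 - N*/1050) = 0.0167·17, giving N* = 1050·(1 - 0.367) = 665.
From dH/dt = 0: 0.00593·665 - 0.0822 = 0.0476P*, so P* = 3.86/0.0476 = 81.1.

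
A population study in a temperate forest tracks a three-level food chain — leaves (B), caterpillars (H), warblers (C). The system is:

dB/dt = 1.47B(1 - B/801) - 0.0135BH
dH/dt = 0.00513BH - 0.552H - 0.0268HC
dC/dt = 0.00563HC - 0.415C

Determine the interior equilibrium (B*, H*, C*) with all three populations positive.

B* ≈ 259, H* ≈ 73.7, C* ≈ 28.9

From dC/dt = 0: 0.00563H* = 0.415, so H* = 73.7.
From dB/dt = 0: 1.47(1 - B*/801) = 0.0135·73.7, giving B* = 801·(1 - 0.677) = 259.
From dH/dt = 0: 0.00513·259 - 0.552 = 0.0268C*, so C* = 0.775/0.0268 = 28.9.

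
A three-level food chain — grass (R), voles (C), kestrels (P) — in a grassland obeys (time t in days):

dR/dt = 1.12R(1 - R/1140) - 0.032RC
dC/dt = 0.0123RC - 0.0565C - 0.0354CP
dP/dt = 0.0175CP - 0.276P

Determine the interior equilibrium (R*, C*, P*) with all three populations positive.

From dP/dt = 0: 0.0175C* = 0.276, so C* = 15.8.
From dR/dt = 0: 1.12(1 - R*/1140) = 0.032·15.8, giving R* = 1140·(1 - 0.451) = 626.
From dC/dt = 0: 0.0123·626 - 0.0565 = 0.0354P*, so P* = 7.65/0.0354 = 216.

R* ≈ 626, C* ≈ 15.8, P* ≈ 216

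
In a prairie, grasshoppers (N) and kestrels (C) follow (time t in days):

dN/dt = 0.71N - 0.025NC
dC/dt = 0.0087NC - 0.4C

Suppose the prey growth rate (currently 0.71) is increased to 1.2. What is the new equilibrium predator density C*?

C* ≈ 48

At the interior fixed point, setting dN/dt = 0 with N > 0 fixes C* = (prey growth rate)/(NC coefficient) — independent of the other coefficients.
With the change, C* = 1.2/0.025 = 48; it rises from 28.4.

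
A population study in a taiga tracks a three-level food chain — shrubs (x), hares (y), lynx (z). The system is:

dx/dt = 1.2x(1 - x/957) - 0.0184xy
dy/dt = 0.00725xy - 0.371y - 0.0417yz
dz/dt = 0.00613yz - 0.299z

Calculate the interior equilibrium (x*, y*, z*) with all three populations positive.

x* ≈ 241, y* ≈ 48.8, z* ≈ 33

From dz/dt = 0: 0.00613y* = 0.299, so y* = 48.8.
From dx/dt = 0: 1.2(1 - x*/957) = 0.0184·48.8, giving x* = 957·(1 - 0.748) = 241.
From dy/dt = 0: 0.00725·241 - 0.371 = 0.0417z*, so z* = 1.38/0.0417 = 33.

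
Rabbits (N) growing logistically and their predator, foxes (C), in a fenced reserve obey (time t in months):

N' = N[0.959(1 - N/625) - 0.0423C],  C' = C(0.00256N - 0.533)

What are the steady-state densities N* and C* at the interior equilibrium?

From dC/dt = 0 with C > 0: 0.00256N* = 0.533, so N* = 208.
Substitute into dN/dt = 0: 0.959(1 - 208/625) = 0.0423C*.
The bracket is 0.667, giving C* = 0.64/0.0423 = 15.1.

N* ≈ 208, C* ≈ 15.1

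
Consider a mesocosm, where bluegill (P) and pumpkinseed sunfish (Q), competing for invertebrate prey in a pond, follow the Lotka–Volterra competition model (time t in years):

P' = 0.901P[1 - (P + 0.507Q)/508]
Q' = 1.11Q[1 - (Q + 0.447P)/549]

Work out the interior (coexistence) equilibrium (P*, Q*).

P* ≈ 297, Q* ≈ 416

Setting both brackets to zero gives the nullclines P + 0.507Q = 508 and 0.447P + Q = 549.
Substituting Q = 549 - 0.447P into the first: P(1 - 0.507·0.447) = 508 - 0.507·549.
So P* = 230/0.773 = 297, and then Q* = 549 - 0.447·297 = 416.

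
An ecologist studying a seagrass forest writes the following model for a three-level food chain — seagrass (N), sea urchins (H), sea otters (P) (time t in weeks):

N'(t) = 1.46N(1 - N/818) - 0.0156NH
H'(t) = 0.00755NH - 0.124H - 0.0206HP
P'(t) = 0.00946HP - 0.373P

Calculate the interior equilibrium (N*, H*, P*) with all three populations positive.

From dP/dt = 0: 0.00946H* = 0.373, so H* = 39.4.
From dN/dt = 0: 1.46(1 - N*/818) = 0.0156·39.4, giving N* = 818·(1 - 0.421) = 473.
From dH/dt = 0: 0.00755·473 - 0.124 = 0.0206P*, so P* = 3.45/0.0206 = 167.

N* ≈ 473, H* ≈ 39.4, P* ≈ 167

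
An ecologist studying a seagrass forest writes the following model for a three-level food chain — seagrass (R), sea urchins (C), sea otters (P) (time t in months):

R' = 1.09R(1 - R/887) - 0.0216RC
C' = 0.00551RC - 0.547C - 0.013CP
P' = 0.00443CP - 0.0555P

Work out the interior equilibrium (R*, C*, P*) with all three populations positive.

R* ≈ 667, C* ≈ 12.5, P* ≈ 241

From dP/dt = 0: 0.00443C* = 0.0555, so C* = 12.5.
From dR/dt = 0: 1.09(1 - R*/887) = 0.0216·12.5, giving R* = 887·(1 - 0.248) = 667.
From dC/dt = 0: 0.00551·667 - 0.547 = 0.013P*, so P* = 3.13/0.013 = 241.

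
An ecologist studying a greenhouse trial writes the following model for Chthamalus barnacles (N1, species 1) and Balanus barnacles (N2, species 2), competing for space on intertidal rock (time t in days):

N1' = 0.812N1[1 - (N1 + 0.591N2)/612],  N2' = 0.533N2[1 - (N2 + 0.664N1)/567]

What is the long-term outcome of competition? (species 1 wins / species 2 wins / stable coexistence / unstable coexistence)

stable coexistence

Compare the nullcline intercepts: K1/α12 = 612/0.591 = 1040 > K2 = 567; K2/α21 = 567/0.664 = 854 > K1 = 612.
Since both inequalities hold, each species can invade when rare, so the interior equilibrium is stable.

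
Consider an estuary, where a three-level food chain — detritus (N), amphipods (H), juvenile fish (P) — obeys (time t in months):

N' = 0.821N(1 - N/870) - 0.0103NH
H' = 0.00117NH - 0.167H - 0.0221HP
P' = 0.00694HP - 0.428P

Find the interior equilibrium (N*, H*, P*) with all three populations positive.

N* ≈ 197, H* ≈ 61.7, P* ≈ 2.87

From dP/dt = 0: 0.00694H* = 0.428, so H* = 61.7.
From dN/dt = 0: 0.821(1 - N*/870) = 0.0103·61.7, giving N* = 870·(1 - 0.774) = 197.
From dH/dt = 0: 0.00117·197 - 0.167 = 0.0221P*, so P* = 0.0633/0.0221 = 2.87.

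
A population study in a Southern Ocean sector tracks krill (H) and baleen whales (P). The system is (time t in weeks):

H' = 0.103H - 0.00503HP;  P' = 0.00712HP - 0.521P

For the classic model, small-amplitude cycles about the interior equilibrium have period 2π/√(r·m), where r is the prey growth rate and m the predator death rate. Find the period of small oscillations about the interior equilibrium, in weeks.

Here r = 0.103 and m = 0.521, so r·m = 0.0537.
ω = √0.0537 = 0.232 per week, hence T = 2π/ω ≈ 27.1 weeks.

T ≈ 27.1 weeks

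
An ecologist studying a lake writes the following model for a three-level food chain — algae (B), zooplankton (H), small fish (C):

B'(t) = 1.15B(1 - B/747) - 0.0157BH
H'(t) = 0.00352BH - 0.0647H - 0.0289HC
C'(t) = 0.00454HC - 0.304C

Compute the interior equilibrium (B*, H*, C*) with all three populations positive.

B* ≈ 64.1, H* ≈ 67, C* ≈ 5.57

From dC/dt = 0: 0.00454H* = 0.304, so H* = 67.
From dB/dt = 0: 1.15(1 - B*/747) = 0.0157·67, giving B* = 747·(1 - 0.914) = 64.1.
From dH/dt = 0: 0.00352·64.1 - 0.0647 = 0.0289C*, so C* = 0.161/0.0289 = 5.57.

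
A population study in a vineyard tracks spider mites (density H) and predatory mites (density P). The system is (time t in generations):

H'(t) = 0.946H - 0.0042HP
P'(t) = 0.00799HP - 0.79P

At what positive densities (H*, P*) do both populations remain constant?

Set dP/dt = 0 with P > 0: 0.00799H - 0.79 = 0, so H* = 0.79/0.00799 = 98.9.
Set dH/dt = 0 with H > 0: 0.946 - 0.0042P = 0, so P* = 0.946/0.0042 = 225.

H* ≈ 98.9, P* ≈ 225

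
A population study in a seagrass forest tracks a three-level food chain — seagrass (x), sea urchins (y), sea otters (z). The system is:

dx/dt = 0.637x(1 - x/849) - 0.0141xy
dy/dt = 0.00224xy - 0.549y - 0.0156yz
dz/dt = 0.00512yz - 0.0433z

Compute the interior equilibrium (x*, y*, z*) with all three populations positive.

x* ≈ 690, y* ≈ 8.46, z* ≈ 63.9

From dz/dt = 0: 0.00512y* = 0.0433, so y* = 8.46.
From dx/dt = 0: 0.637(1 - x*/849) = 0.0141·8.46, giving x* = 849·(1 - 0.187) = 690.
From dy/dt = 0: 0.00224·690 - 0.549 = 0.0156z*, so z* = 0.997/0.0156 = 63.9.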